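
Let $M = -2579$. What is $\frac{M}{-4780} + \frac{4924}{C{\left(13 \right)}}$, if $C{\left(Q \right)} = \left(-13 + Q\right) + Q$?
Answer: $\frac{23570247}{62140} \approx 379.31$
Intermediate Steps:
$C{\left(Q \right)} = -13 + 2 Q$
$\frac{M}{-4780} + \frac{4924}{C{\left(13 \right)}} = - \frac{2579}{-4780} + \frac{4924}{-13 + 2 \cdot 13} = \left(-2579\right) \left(- \frac{1}{4780}\right) + \frac{4924}{-13 + 26} = \frac{2579}{4780} + \frac{4924}{13} = \frac{23570247}{62140}$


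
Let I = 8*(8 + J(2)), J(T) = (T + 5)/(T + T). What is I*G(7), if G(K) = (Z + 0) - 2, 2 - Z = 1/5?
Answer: -78/5 ≈ -15.600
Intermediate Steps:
Z = 9/5 (Z = 2 - 1/5 = 2 - 1*⅕ = 2 - ⅕ = 9/5 ≈ 1.8000)
J(T) = (5 + T)/(2*T) (J(T) = (5 + T)/((2*T)) = (5 + T)*(1/(2*T)) = (5 + T)/(2*T))
G(K) = -⅕ (G(K) = (9/5 + 0) - 2 = 9/5 - 2 = -⅕)
I = 78 (I = 8*(8 + (½)*(5 + 2)/2) = 8*(8 + (½)*(½)*7) = 8*(8 + 7/4) = 8*(39/4) = 78)
I*G(7) = 78*(-⅕) = -78/5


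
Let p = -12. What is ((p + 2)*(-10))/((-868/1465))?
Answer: -36625/217 ≈ -168.78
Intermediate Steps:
((p + 2)*(-10))/((-868/1465)) = ((-12 + 2)*(-10))/((-868/1465)) = (-10*(-10))/((-868*1/1465)) = 100/(-868/1465) = 100*(-1465/868) = -36625/217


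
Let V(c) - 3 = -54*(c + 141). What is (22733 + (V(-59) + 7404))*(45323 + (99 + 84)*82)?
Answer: 1551179248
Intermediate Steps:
V(c) = -7611 - 54*c (V(c) = 3 - 54*(c + 141) = 3 - 54*(141 + c) = 3 + (-7614 - 54*c) = -7611 - 54*c)
(22733 + (V(-59) + 7404))*(45323 + (99 + 84)*82) = (22733 + ((-7611 - 54*(-59)) + 7404))*(45323 + (99 + 84)*82) = (22733 + ((-7611 + 3186) + 7404))*(45323 + 183*82) = (22733 + (-4425 + 7404))*(45323 + 15006) = (22733 + 2979)*60329 = 25712*60329 = 1551179248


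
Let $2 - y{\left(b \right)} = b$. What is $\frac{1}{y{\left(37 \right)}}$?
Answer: $- \frac{1}{35} \approx -0.028571$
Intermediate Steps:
$y{\left(b \right)} = 2 - b$
$\frac{1}{y{\left(37 \right)}} = \frac{1}{2 - 37} = \frac{1}{-35} = - \frac{1}{35}$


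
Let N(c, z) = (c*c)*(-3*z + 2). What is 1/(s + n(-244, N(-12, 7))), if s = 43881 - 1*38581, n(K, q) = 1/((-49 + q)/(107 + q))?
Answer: 2785/14763129 ≈ 0.00018865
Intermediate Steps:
N(c, z) = c²*(2 - 3*z)
n(K, q) = (107 + q)/(-49 + q) (n(K, q) = 1/((-49 + q)/(107 + q)) = (107 + q)/(-49 + q))
s = 5300 (s = 43881 - 38581 = 5300)
1/(s + n(-244, N(-12, 7))) = 1/(5300 + (107 + (-12)²*(2 - 3*7))/(-49 + (-12)²*(2 - 3*7))) = 1/(5300 + (107 + 144*(2 - 21))/(-49 + 144*(2 - 21))) = 1/(5300 + (107 + 144*(-19))/(-49 + 144*(-19))) = 1/(5300 + (107 - 2736)/(-49 - 2736)) = 1/(5300 - 2629/(-2785)) = 1/(5300 - 1/2785*(-2629)) = 1/(5300 + 2629/2785) = 1/(14763129/2785) = 2785/14763129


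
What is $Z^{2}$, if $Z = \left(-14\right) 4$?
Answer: $3136$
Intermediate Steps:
$Z = -56$
$Z^{2} = \left(-56\right)^{2} = 3136$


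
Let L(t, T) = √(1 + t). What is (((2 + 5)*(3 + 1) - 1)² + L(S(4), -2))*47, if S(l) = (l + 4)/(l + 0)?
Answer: 34263 + 47*√3 ≈ 34344.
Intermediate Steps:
S(l) = (4 + l)/l
(((2 + 5)*(3 + 1) - 1)² + L(S(4), -2))*47 = (((2 + 5)*(3 + 1) - 1)² + √(1 + (4 + 4)/4))*47 = ((7*4 - 1)² + √(1 + (¼)*8))*47 = ((28 - 1)² + √(1 + 2))*47 = (27² + √3)*47 = (729 + √3)*47 = 34263 + 47*√3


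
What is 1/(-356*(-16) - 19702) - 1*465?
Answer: -6512791/14006 ≈ -465.00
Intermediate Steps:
1/(-356*(-16) - 19702) - 1*465 = 1/(5696 - 19702) - 465 = 1/(-14006) - 465 = -1/14006 - 465 = -6512791/14006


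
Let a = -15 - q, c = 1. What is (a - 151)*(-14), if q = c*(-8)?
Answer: 2212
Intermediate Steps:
q = -8 (q = 1*(-8) = -8)
a = -7 (a = -15 - 1*(-8) = -15 + 8 = -7)
(a - 151)*(-14) = (-7 - 151)*(-14) = -158*(-14) = 2212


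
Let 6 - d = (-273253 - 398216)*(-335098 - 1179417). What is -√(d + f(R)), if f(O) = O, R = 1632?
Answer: -I*√1016949870897 ≈ -1.0084e+6*I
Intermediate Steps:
d = -1016949872529 (d = 6 - (-273253 - 398216)*(-335098 - 1179417) = 6 - (-671469)*(-1514515) = 6 - 1*1016949872535 = 6 - 1016949872535 = -1016949872529)
-√(d + f(R)) = -√(-1016949872529 + 1632) = -√(-1016949870897) = -I*√1016949870897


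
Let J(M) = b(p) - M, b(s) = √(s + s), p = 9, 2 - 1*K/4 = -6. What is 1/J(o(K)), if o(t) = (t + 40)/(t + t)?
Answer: 8/119 + 64*√2/357 ≈ 0.32076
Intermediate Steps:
K = 32 (K = 8 - 4*(-6) = 8 + 24 = 32)
b(s) = √2*√s (b(s) = √(2*s) = √2*√s)
o(t) = (40 + t)/(2*t) (o(t) = (40 + t)/((2*t)) = (40 + t)*(1/(2*t)) = (40 + t)/(2*t))
J(M) = -M + 3*√2 (J(M) = √2*√9 - M = √2*3 - M = 3*√2 - M = -M + 3*√2)
1/J(o(K)) = 1/(-(40 + 32)/(2*32) + 3*√2) = 1/(-72/(2*32) + 3*√2) = 1/(-1*9/8 + 3*√2) = 1/(-9/8 + 3*√2)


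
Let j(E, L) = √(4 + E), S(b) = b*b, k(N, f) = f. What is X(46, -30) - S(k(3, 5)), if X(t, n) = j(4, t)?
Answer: -25 + 2*√2 ≈ -22.172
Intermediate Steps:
S(b) = b²
X(t, n) = 2*√2 (X(t, n) = √(4 + 4) = √8 = 2*√2)
X(46, -30) - S(k(3, 5)) = 2*√2 - 1*5² = 2*√2 - 1*25 = 2*√2 - 25 = -25 + 2*√2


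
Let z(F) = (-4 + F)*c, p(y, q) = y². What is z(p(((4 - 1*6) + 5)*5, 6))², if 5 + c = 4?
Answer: 48841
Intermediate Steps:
c = -1 (c = -5 + 4 = -1)
z(F) = 4 - F (z(F) = (-4 + F)*(-1) = 4 - F)
z(p(((4 - 1*6) + 5)*5, 6))² = (4 - (((4 - 1*6) + 5)*5)²)² = (4 - (((4 - 6) + 5)*5)²)² = (4 - ((-2 + 5)*5)²)² = (4 - (3*5)²)² = (4 - 1*15²)² = (4 - 1*225)² = (4 - 225)² = (-221)² = 48841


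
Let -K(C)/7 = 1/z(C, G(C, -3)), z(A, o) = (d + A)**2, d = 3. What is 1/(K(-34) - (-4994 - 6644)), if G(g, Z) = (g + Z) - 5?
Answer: 961/11184111 ≈ 8.5925e-5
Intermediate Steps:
G(g, Z) = -5 + Z + g (G(g, Z) = (Z + g) - 5 = -5 + Z + g)
z(A, o) = (3 + A)**2
K(C) = -7/(3 + C)**2
1/(K(-34) - (-4994 - 6644)) = 1/(-7/(3 - 34)**2 - (-4994 - 6644)) = 1/(-7/(-31)**2 - 1*(-11638)) = 1/(-7*1/961 + 11638) = 1/(-7/961 + 11638) = 1/(11184111/961) = 961/11184111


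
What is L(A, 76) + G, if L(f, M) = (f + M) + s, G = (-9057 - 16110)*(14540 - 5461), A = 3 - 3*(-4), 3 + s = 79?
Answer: -228491026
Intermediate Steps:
s = 76 (s = -3 + 79 = 76)
A = 15 (A = 3 + 12 = 15)
G = -228491193 (G = -25167*9079 = -228491193)
L(f, M) = 76 + M + f (L(f, M) = (f + M) + 76 = (M + f) + 76 = 76 + M + f)
L(A, 76) + G = (76 + 76 + 15) - 228491193 = 167 - 228491193 = -228491026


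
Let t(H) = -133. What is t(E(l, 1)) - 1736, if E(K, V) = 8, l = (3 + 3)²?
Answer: -1869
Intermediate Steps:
l = 36 (l = 6² = 36)
t(E(l, 1)) - 1736 = -133 - 1736 = -1869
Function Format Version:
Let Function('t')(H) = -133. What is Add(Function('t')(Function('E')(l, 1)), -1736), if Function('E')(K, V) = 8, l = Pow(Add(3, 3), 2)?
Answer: -1869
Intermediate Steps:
l = 36 (l = Pow(6, 2) = 36)
Add(Function('t')(Function('E')(l, 1)), -1736) = Add(-133, -1736) = -1869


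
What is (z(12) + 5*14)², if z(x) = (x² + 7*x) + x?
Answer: 96100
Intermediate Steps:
z(x) = x² + 8*x
(z(12) + 5*14)² = (12*(8 + 12) + 5*14)² = (12*20 + 70)² = (240 + 70)² = 310² = 96100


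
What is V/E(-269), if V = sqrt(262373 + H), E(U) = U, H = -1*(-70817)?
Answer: -sqrt(333190)/269 ≈ -2.1458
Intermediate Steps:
H = 70817
V = sqrt(333190) (V = sqrt(262373 + 70817) = sqrt(333190) ≈ 577.23)
V/E(-269) = sqrt(333190)/(-269) = sqrt(333190)*(-1/269) = -sqrt(333190)/269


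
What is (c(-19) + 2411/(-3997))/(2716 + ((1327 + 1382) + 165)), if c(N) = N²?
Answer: 720253/11171615 ≈ 0.064472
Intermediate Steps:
(c(-19) + 2411/(-3997))/(2716 + ((1327 + 1382) + 165)) = ((-19)² + 2411/(-3997))/(2716 + ((1327 + 1382) + 165)) = (361 + 2411*(-1/3997))/(2716 + (2709 + 165)) = (361 - 2411/3997)/(2716 + 2874) = (1440506/3997)/5590 = (1440506/3997)*(1/5590) = 720253/11171615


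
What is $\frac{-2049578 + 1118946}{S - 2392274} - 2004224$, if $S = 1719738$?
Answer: $- \frac{168488982679}{84067} \approx -2.0042 \cdot 10^{6}$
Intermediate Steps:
$\frac{-2049578 + 1118946}{S - 2392274} - 2004224 = \frac{-2049578 + 1118946}{1719738 - 2392274} - 2004224 = - \frac{930632}{-672536} - 2004224 = \left(-930632\right) \left(- \frac{1}{672536}\right) - 2004224 = \frac{116329}{84067} - 2004224 = - \frac{168488982679}{84067}$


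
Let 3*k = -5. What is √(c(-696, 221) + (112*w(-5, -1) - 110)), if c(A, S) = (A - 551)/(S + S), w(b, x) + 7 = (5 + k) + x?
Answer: I*√1117363182/1326 ≈ 25.209*I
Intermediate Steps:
k = -5/3 (k = (⅓)*(-5) = -5/3 ≈ -1.6667)
w(b, x) = -11/3 + x (w(b, x) = -7 + ((5 - 5/3) + x) = -7 + (10/3 + x) = -11/3 + x)
c(A, S) = (-551 + A)/(2*S) (c(A, S) = (-551 + A)/((2*S)) = (-551 + A)*(1/(2*S)) = (-551 + A)/(2*S))
√(c(-696, 221) + (112*w(-5, -1) - 110)) = √((½)*(-551 - 696)/221 + (112*(-11/3 - 1) - 110)) = √((½)*(1/221)*(-1247) + (112*(-14/3) - 110)) = √(-1247/442 + (-1568/3 - 110)) = √(-1247/442 - 1898/3) = √(-842657/1326) = I*√1117363182/1326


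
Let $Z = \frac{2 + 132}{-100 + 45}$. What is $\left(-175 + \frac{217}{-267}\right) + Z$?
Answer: $- \frac{2617588}{14685} \approx -178.25$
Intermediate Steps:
$Z = - \frac{134}{55}$ ($Z = \frac{134}{-55} = 134 \left(- \frac{1}{55}\right) = - \frac{134}{55} \approx -2.4364$)
$\left(-175 + \frac{217}{-267}\right) + Z = \left(-175 + \frac{217}{-267}\right) - \frac{134}{55} = \left(-175 + 217 \left(- \frac{1}{267}\right)\right) - \frac{134}{55} = \left(-175 - \frac{217}{267}\right) - \frac{134}{55} = - \frac{46942}{267} - \frac{134}{55} = - \frac{2617588}{14685}$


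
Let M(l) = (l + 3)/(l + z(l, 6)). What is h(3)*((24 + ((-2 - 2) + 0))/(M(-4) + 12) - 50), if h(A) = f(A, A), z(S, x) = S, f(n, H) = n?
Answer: -14070/97 ≈ -145.05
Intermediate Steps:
h(A) = A
M(l) = (3 + l)/(2*l) (M(l) = (l + 3)/(l + l) = (3 + l)/((2*l)) = (3 + l)*(1/(2*l)) = (3 + l)/(2*l))
h(3)*((24 + ((-2 - 2) + 0))/(M(-4) + 12) - 50) = 3*((24 + ((-2 - 2) + 0))/((½)*(3 - 4)/(-4) + 12) - 50) = 3*((24 + (-4 + 0))/((½)*(-¼)*(-1) + 12) - 50) = 3*((24 - 4)/(⅛ + 12) - 50) = 3*(20/(97/8) - 50) = 3*(20*(8/97) - 50) = 3*(160/97 - 50) = 3*(-4690/97) = -14070/97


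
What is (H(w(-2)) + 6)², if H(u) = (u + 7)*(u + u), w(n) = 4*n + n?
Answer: 4356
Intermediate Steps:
w(n) = 5*n
H(u) = 2*u*(7 + u) (H(u) = (7 + u)*(2*u) = 2*u*(7 + u))
(H(w(-2)) + 6)² = (2*(5*(-2))*(7 + 5*(-2)) + 6)² = (2*(-10)*(7 - 10) + 6)² = (2*(-10)*(-3) + 6)² = (60 + 6)² = 66² = 4356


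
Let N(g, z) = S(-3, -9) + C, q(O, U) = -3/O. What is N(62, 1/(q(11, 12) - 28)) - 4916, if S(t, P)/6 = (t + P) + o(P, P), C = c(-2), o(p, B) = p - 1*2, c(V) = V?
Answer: -5056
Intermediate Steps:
o(p, B) = -2 + p (o(p, B) = p - 2 = -2 + p)
C = -2
S(t, P) = -12 + 6*t + 12*P (S(t, P) = 6*((t + P) + (-2 + P)) = 6*((P + t) + (-2 + P)) = 6*(-2 + t + 2*P) = -12 + 6*t + 12*P)
N(g, z) = -140 (N(g, z) = (-12 + 6*(-3) + 12*(-9)) - 2 = (-12 - 18 - 108) - 2 = -138 - 2 = -140)
N(62, 1/(q(11, 12) - 28)) - 4916 = -140 - 4916 = -5056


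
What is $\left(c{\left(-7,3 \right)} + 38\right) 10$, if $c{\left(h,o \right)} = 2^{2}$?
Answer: $420$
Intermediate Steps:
$c{\left(h,o \right)} = 4$
$\left(c{\left(-7,3 \right)} + 38\right) 10 = \left(4 + 38\right) 10 = 42 \cdot 10 = 420$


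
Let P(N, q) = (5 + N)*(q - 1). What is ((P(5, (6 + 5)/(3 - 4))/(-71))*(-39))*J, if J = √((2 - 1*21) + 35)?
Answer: -18720/71 ≈ -263.66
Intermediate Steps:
P(N, q) = (-1 + q)*(5 + N) (P(N, q) = (5 + N)*(-1 + q) = (-1 + q)*(5 + N))
J = 4 (J = √((2 - 21) + 35) = √(-19 + 35) = √16 = 4)
((P(5, (6 + 5)/(3 - 4))/(-71))*(-39))*J = (((-5 - 1*5 + 5*((6 + 5)/(3 - 4)) + 5*((6 + 5)/(3 - 4)))/(-71))*(-39))*4 = (((-5 - 5 + 5*(11/(-1)) + 5*(11/(-1)))*(-1/71))*(-39))*4 = (((-5 - 5 + 5*(11*(-1)) + 5*(11*(-1)))*(-1/71))*(-39))*4 = (((-5 - 5 + 5*(-11) + 5*(-11))*(-1/71))*(-39))*4 = (((-5 - 5 - 55 - 55)*(-1/71))*(-39))*4 = (-120*(-1/71)*(-39))*4 = ((120/71)*(-39))*4 = -4680/71*4 = -18720/71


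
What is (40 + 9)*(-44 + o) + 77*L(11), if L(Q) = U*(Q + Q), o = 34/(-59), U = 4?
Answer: 270914/59 ≈ 4591.8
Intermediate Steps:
o = -34/59 (o = 34*(-1/59) = -34/59 ≈ -0.57627)
L(Q) = 8*Q (L(Q) = 4*(Q + Q) = 4*(2*Q) = 8*Q)
(40 + 9)*(-44 + o) + 77*L(11) = (40 + 9)*(-44 - 34/59) + 77*(8*11) = 49*(-2630/59) + 77*88 = -128870/59 + 6776 = 270914/59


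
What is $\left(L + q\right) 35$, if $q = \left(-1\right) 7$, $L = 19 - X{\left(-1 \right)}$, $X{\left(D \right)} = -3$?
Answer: $525$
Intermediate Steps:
$L = 22$ ($L = 19 - -3 = 19 + 3 = 22$)
$q = -7$
$\left(L + q\right) 35 = \left(22 - 7\right) 35 = 15 \cdot 35 = 525$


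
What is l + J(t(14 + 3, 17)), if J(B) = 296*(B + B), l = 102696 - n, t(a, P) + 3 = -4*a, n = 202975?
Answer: -142311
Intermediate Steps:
t(a, P) = -3 - 4*a
l = -100279 (l = 102696 - 1*202975 = 102696 - 202975 = -100279)
J(B) = 592*B (J(B) = 296*(2*B) = 592*B)
l + J(t(14 + 3, 17)) = -100279 + 592*(-3 - 4*(14 + 3)) = -100279 + 592*(-3 - 4*17) = -100279 + 592*(-3 - 68) = -100279 + 592*(-71) = -100279 - 42032 = -142311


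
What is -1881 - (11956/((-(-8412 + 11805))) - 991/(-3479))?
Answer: -22165556146/11804247 ≈ -1877.8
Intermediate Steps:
-1881 - (11956/((-(-8412 + 11805))) - 991/(-3479)) = -1881 - (11956/((-1*3393)) - 991*(-1/3479)) = -1881 - (11956/(-3393) + 991/3479) = -1881 - (11956*(-1/3393) + 991/3479) = -1881 - (-11956/3393 + 991/3479) = -1881 - 1*(-38232461/11804247) = -1881 + 38232461/11804247 = -22165556146/11804247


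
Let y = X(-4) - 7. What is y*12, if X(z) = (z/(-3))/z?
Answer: -88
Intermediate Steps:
X(z) = -⅓ (X(z) = (z*(-⅓))/z = (-z/3)/z = -⅓)
y = -22/3 (y = -⅓ - 7 = -22/3 ≈ -7.3333)
y*12 = -22/3*12 = -88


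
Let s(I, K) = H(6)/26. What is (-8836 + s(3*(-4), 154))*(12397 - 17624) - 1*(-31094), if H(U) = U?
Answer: 600803577/13 ≈ 4.6216e+7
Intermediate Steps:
s(I, K) = 3/13 (s(I, K) = 6/26 = 6*(1/26) = 3/13)
(-8836 + s(3*(-4), 154))*(12397 - 17624) - 1*(-31094) = (-8836 + 3/13)*(12397 - 17624) - 1*(-31094) = -114865/13*(-5227) + 31094 = 600399355/13 + 31094 = 600803577/13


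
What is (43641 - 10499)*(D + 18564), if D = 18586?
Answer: 1231225300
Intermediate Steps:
(43641 - 10499)*(D + 18564) = (43641 - 10499)*(18586 + 18564) = 33142*37150 = 1231225300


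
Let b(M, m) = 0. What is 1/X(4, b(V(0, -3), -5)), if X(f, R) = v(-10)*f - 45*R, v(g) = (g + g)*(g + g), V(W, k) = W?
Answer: 1/1600 ≈ 0.00062500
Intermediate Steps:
v(g) = 4*g**2 (v(g) = (2*g)*(2*g) = 4*g**2)
X(f, R) = -45*R + 400*f (X(f, R) = (4*(-10)**2)*f - 45*R = (4*100)*f - 45*R = 400*f - 45*R = -45*R + 400*f)
1/X(4, b(V(0, -3), -5)) = 1/(-45*0 + 400*4) = 1/(0 + 1600) = 1/1600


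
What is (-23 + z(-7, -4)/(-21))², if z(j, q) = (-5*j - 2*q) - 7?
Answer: 29929/49 ≈ 610.80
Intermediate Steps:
z(j, q) = -7 - 5*j - 2*q
(-23 + z(-7, -4)/(-21))² = (-23 + (-7 - 5*(-7) - 2*(-4))/(-21))² = (-23 + (-7 + 35 + 8)*(-1/21))² = (-23 + 36*(-1/21))² = (-23 - 12/7)² = (-173/7)² = 29929/49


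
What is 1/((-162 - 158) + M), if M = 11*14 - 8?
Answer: -1/174 ≈ -0.0057471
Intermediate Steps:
M = 146 (M = 154 - 8 = 146)
1/((-162 - 158) + M) = 1/((-162 - 158) + 146) = 1/(-320 + 146) = 1/(-174) = -1/174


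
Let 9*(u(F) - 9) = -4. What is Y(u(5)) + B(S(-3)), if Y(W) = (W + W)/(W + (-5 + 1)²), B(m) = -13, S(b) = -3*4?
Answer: -2719/221 ≈ -12.303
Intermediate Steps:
S(b) = -12
u(F) = 77/9 (u(F) = 9 + (⅑)*(-4) = 9 - 4/9 = 77/9)
Y(W) = 2*W/(16 + W) (Y(W) = (2*W)/(W + (-4)²) = (2*W)/(W + 16) = (2*W)/(16 + W) = 2*W/(16 + W))
Y(u(5)) + B(S(-3)) = 2*(77/9)/(16 + 77/9) - 13 = 2*(77/9)/(221/9) - 13 = 2*(77/9)*(9/221) - 13 = 154/221 - 13 = -2719/221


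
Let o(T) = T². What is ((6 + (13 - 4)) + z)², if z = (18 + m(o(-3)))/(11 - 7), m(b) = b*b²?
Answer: 651249/16 ≈ 40703.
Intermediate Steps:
m(b) = b³
z = 747/4 (z = (18 + ((-3)²)³)/(11 - 7) = (18 + 9³)/4 = (18 + 729)*(¼) = 747*(¼) = 747/4 ≈ 186.75)
((6 + (13 - 4)) + z)² = ((6 + (13 - 4)) + 747/4)² = ((6 + 9) + 747/4)² = (15 + 747/4)² = (807/4)² = 651249/16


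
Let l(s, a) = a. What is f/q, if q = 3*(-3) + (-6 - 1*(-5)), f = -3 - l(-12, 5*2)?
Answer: 13/10 ≈ 1.3000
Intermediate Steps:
f = -13 (f = -3 - 5*2 = -3 - 1*10 = -3 - 10 = -13)
q = -10 (q = -9 + (-6 + 5) = -9 - 1 = -10)
f/q = -13/(-10) = -13*(-⅒) = 13/10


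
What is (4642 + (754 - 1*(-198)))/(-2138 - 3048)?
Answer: -2797/2593 ≈ -1.0787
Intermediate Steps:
(4642 + (754 - 1*(-198)))/(-2138 - 3048) = (4642 + (754 + 198))/(-5186) = (4642 + 952)*(-1/5186) = 5594*(-1/5186) = -2797/2593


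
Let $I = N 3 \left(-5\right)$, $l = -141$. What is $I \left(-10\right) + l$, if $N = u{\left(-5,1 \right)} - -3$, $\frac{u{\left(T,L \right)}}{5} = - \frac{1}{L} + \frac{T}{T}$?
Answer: $309$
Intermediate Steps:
$u{\left(T,L \right)} = 5 - \frac{5}{L}$ ($u{\left(T,L \right)} = 5 \left(- \frac{1}{L} + \frac{T}{T}\right) = 5 \left(- \frac{1}{L} + 1\right) = 5 \left(1 - \frac{1}{L}\right) = 5 - \frac{5}{L}$)
$N = 3$ ($N = \left(5 - \frac{5}{1}\right) - -3 = \left(5 - 5\right) + 3 = 0 + 3 = 3$)
$I = -45$ ($I = 3 \cdot 3 \left(-5\right) = 9 \left(-5\right) = -45$)
$I \left(-10\right) + l = \left(-45\right) \left(-10\right) - 141 = 450 - 141 = 309$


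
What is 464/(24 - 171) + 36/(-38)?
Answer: -11462/2793 ≈ -4.1038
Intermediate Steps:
464/(24 - 171) + 36/(-38) = 464/(-147) + 36*(-1/38) = 464*(-1/147) - 18/19 = -464/147 - 18/19 = -11462/2793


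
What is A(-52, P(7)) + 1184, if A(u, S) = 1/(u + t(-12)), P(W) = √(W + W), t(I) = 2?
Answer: 59199/50 ≈ 1184.0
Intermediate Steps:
P(W) = √2*√W (P(W) = √(2*W) = √2*√W)
A(u, S) = 1/(2 + u) (A(u, S) = 1/(u + 2) = 1/(2 + u))
A(-52, P(7)) + 1184 = 1/(2 - 52) + 1184 = 1/(-50) + 1184 = -1/50 + 1184 = 59199/50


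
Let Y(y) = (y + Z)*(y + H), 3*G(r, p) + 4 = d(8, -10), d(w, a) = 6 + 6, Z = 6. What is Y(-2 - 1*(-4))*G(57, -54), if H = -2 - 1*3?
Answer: -64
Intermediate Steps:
d(w, a) = 12
H = -5 (H = -2 - 3 = -5)
G(r, p) = 8/3 (G(r, p) = -4/3 + (1/3)*12 = -4/3 + 4 = 8/3)
Y(y) = (-5 + y)*(6 + y) (Y(y) = (y + 6)*(y - 5) = (6 + y)*(-5 + y) = (-5 + y)*(6 + y))
Y(-2 - 1*(-4))*G(57, -54) = (-30 + (-2 - 1*(-4)) + (-2 - 1*(-4))**2)*(8/3) = (-30 + (-2 + 4) + (-2 + 4)**2)*(8/3) = (-30 + 2 + 2**2)*(8/3) = (-30 + 2 + 4)*(8/3) = -24*8/3 = -64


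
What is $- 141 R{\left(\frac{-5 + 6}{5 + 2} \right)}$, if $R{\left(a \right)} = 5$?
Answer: $-705$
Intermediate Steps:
$- 141 R{\left(\frac{-5 + 6}{5 + 2} \right)} = \left(-141\right) 5 = -705$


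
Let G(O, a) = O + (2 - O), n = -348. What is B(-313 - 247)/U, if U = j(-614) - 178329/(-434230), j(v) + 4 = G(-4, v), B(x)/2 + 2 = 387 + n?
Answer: -32133020/690131 ≈ -46.561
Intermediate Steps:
G(O, a) = 2
B(x) = 74 (B(x) = -4 + 2*(387 - 348) = -4 + 2*39 = -4 + 78 = 74)
j(v) = -2 (j(v) = -4 + 2 = -2)
U = -690131/434230 (U = -2 - 178329/(-434230) = -2 - 178329*(-1)/434230 = -2 - 1*(-178329/434230) = -2 + 178329/434230 = -690131/434230 ≈ -1.5893)
B(-313 - 247)/U = 74/(-690131/434230) = 74*(-434230/690131) = -32133020/690131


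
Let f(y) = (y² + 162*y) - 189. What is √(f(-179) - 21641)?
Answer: I*√18787 ≈ 137.07*I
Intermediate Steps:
f(y) = -189 + y² + 162*y
√(f(-179) - 21641) = √((-189 + (-179)² + 162*(-179)) - 21641) = √((-189 + 32041 - 28998) - 21641) = √(2854 - 21641) = √(-18787) = I*√18787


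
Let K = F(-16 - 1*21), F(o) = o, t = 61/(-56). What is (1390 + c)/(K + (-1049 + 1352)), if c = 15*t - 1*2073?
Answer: -39163/14896 ≈ -2.6291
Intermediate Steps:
t = -61/56 (t = 61*(-1/56) = -61/56 ≈ -1.0893)
c = -117003/56 (c = 15*(-61/56) - 1*2073 = -915/56 - 2073 = -117003/56 ≈ -2089.3)
K = -37 (K = -16 - 1*21 = -16 - 21 = -37)
(1390 + c)/(K + (-1049 + 1352)) = (1390 - 117003/56)/(-37 + (-1049 + 1352)) = -39163/(56*(-37 + 303)) = -39163/56/266 = -39163/56*1/266 = -39163/14896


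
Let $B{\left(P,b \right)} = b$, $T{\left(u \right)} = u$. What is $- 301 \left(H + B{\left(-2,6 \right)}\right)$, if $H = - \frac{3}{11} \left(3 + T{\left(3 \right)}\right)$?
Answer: $- \frac{14448}{11} \approx -1313.5$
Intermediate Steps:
$H = - \frac{18}{11}$ ($H = - \frac{3}{11} \left(3 + 3\right) = \left(-3\right) \frac{1}{11} \cdot 6 = \left(- \frac{3}{11}\right) 6 = - \frac{18}{11} \approx -1.6364$)
$- 301 \left(H + B{\left(-2,6 \right)}\right) = - 301 \left(- \frac{18}{11} + 6\right) = \left(-301\right) \frac{48}{11} = - \frac{14448}{11}$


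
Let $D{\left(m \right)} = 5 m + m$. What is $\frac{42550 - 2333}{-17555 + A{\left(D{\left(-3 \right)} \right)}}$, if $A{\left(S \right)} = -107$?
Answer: $- \frac{40217}{17662} \approx -2.277$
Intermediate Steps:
$D{\left(m \right)} = 6 m$
$\frac{42550 - 2333}{-17555 + A{\left(D{\left(-3 \right)} \right)}} = \frac{42550 - 2333}{-17555 - 107} = \frac{40217}{-17662} = 40217 \left(- \frac{1}{17662}\right) = - \frac{40217}{17662}$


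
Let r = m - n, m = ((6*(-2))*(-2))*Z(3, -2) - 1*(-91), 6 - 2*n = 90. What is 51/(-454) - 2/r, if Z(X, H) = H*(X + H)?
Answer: -5243/38590 ≈ -0.13586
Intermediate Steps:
Z(X, H) = H*(H + X)
n = -42 (n = 3 - ½*90 = 3 - 45 = -42)
m = 43 (m = ((6*(-2))*(-2))*(-2*(-2 + 3)) - 1*(-91) = (-12*(-2))*(-2*1) + 91 = 24*(-2) + 91 = -48 + 91 = 43)
r = 85 (r = 43 - 1*(-42) = 43 + 42 = 85)
51/(-454) - 2/r = 51/(-454) - 2/85 = 51*(-1/454) - 2*1/85 = -51/454 - 2/85 = -5243/38590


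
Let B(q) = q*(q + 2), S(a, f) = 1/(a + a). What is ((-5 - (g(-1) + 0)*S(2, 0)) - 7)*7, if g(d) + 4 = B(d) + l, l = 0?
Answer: -301/4 ≈ -75.250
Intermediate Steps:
S(a, f) = 1/(2*a)
B(q) = q*(2 + q)
g(d) = -4 + d*(2 + d) (g(d) = -4 + (d*(2 + d) + 0) = -4 + d*(2 + d))
((-5 - (g(-1) + 0)*S(2, 0)) - 7)*7 = ((-5 - ((-4 - (2 - 1)) + 0)*(1/2)/2) - 7)*7 = ((-5 - ((-4 - 1*1) + 0)*(1/2)*(1/2)) - 7)*7 = ((-5 - ((-4 - 1) + 0)/4) - 7)*7 = ((-5 - (-5 + 0)/4) - 7)*7 = ((-5 - (-5)/4) - 7)*7 = ((-5 - 1*(-5/4)) - 7)*7 = ((-5 + 5/4) - 7)*7 = (-15/4 - 7)*7 = -43/4*7 = -301/4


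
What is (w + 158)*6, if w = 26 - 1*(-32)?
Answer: 1296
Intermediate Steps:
w = 58 (w = 26 + 32 = 58)
(w + 158)*6 = (58 + 158)*6 = 216*6 = 1296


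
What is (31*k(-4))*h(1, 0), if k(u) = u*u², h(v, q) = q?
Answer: 0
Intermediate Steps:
k(u) = u³
(31*k(-4))*h(1, 0) = (31*(-4)³)*0 = (31*(-64))*0 = -1984*0 = 0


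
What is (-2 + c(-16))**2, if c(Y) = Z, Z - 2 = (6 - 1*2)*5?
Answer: 400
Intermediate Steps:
Z = 22 (Z = 2 + (6 - 1*2)*5 = 2 + (6 - 2)*5 = 2 + 4*5 = 2 + 20 = 22)
c(Y) = 22
(-2 + c(-16))**2 = (-2 + 22)**2 = 20**2 = 400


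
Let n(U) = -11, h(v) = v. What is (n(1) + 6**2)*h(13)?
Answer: 325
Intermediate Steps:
(n(1) + 6**2)*h(13) = (-11 + 6**2)*13 = (-11 + 36)*13 = 25*13 = 325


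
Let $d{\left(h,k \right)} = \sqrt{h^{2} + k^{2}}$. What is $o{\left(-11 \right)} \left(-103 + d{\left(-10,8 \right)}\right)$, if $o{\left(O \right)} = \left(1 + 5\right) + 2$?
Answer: $-824 + 16 \sqrt{41} \approx -721.55$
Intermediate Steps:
$o{\left(O \right)} = 8$ ($o{\left(O \right)} = 6 + 2 = 8$)
$o{\left(-11 \right)} \left(-103 + d{\left(-10,8 \right)}\right) = 8 \left(-103 + \sqrt{\left(-10\right)^{2} + 8^{2}}\right) = 8 \left(-103 + \sqrt{100 + 64}\right) = 8 \left(-103 + \sqrt{164}\right) = 8 \left(-103 + 2 \sqrt{41}\right) = -824 + 16 \sqrt{41}$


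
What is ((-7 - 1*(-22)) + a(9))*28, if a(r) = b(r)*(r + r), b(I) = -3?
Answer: -1092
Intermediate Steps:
a(r) = -6*r (a(r) = -3*(r + r) = -6*r)
((-7 - 1*(-22)) + a(9))*28 = ((-7 - 1*(-22)) - 6*9)*28 = ((-7 + 22) - 54)*28 = (15 - 54)*28 = -39*28 = -1092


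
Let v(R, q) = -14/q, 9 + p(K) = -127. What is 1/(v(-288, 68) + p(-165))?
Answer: -34/4631 ≈ -0.0073418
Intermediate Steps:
p(K) = -136 (p(K) = -9 - 127 = -136)
1/(v(-288, 68) + p(-165)) = 1/(-14/68 - 136) = 1/(-14*1/68 - 136) = 1/(-7/34 - 136) = 1/(-4631/34) = -34/4631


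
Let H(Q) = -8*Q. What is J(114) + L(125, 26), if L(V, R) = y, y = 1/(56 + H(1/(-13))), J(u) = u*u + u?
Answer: 9648973/736 ≈ 13110.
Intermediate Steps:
J(u) = u + u² (J(u) = u² + u = u + u²)
y = 13/736 (y = 1/(56 - 8/(-13)) = 1/(56 - 8*(-1/13)) = 1/(56 + 8/13) = 1/(736/13) = 13/736 ≈ 0.017663)
L(V, R) = 13/736
J(114) + L(125, 26) = 114*(1 + 114) + 13/736 = 114*115 + 13/736 = 13110 + 13/736 = 9648973/736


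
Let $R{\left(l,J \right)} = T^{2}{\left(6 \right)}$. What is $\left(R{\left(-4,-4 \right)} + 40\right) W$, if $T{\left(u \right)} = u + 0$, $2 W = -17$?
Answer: $-646$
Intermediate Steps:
$W = - \frac{17}{2}$ ($W = \frac{1}{2} \left(-17\right) = - \frac{17}{2} \approx -8.5$)
$T{\left(u \right)} = u$
$R{\left(l,J \right)} = 36$ ($R{\left(l,J \right)} = 6^{2} = 36$)
$\left(R{\left(-4,-4 \right)} + 40\right) W = \left(36 + 40\right) \left(- \frac{17}{2}\right) = 76 \left(- \frac{17}{2}\right) = -646$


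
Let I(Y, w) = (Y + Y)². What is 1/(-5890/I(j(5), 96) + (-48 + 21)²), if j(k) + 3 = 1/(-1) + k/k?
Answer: 18/10177 ≈ 0.0017687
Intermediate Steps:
j(k) = -3 (j(k) = -3 + (1/(-1) + k/k) = -3 + (1*(-1) + 1) = -3 + (-1 + 1) = -3 + 0 = -3)
I(Y, w) = 4*Y² (I(Y, w) = (2*Y)² = 4*Y²)
1/(-5890/I(j(5), 96) + (-48 + 21)²) = 1/(-5890/(4*(-3)²) + (-48 + 21)²) = 1/(-5890/(4*9) + (-27)²) = 1/(-5890/36 + 729) = 1/(-5890*1/36 + 729) = 1/(-2945/18 + 729) = 1/(10177/18) = 18/10177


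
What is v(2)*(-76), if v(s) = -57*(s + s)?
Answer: 17328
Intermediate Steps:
v(s) = -114*s
v(2)*(-76) = -114*2*(-76) = -228*(-76) = 17328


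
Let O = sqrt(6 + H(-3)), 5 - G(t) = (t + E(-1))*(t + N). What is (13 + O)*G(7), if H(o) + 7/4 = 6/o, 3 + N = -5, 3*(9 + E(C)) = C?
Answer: 116/3 ≈ 38.667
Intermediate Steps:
E(C) = -9 + C/3
N = -8 (N = -3 - 5 = -8)
G(t) = 5 - (-8 + t)*(-28/3 + t) (G(t) = 5 - (t + (-9 + (1/3)*(-1)))*(t - 8) = 5 - (t + (-9 - 1/3))*(-8 + t) = 5 - (t - 28/3)*(-8 + t) = 5 - (-28/3 + t)*(-8 + t) = 5 - (-8 + t)*(-28/3 + t))
H(o) = -7/4 + 6/o
O = 3/2 (O = sqrt(6 + (-7/4 + 6/(-3))) = sqrt(6 + (-7/4 + 6*(-1/3))) = sqrt(6 + (-7/4 - 2)) = sqrt(6 - 15/4) = sqrt(9/4) = 3/2 ≈ 1.5000)
(13 + O)*G(7) = (13 + 3/2)*(-209/3 - 1*7**2 + (52/3)*7) = 29*(-209/3 - 1*49 + 364/3)/2 = 29*(-209/3 - 49 + 364/3)/2 = (29/2)*(8/3) = 116/3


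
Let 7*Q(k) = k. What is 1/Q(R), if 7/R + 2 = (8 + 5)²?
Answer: 167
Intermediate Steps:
R = 7/167 (R = 7/(-2 + (8 + 5)²) = 7/(-2 + 13²) = 7/(-2 + 169) = 7/167 ≈ 0.041916)
Q(k) = k/7
1/Q(R) = 1/((⅐)*(7/167)) = 1/(1/167) = 167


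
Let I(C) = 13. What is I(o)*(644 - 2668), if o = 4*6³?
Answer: -26312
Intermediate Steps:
o = 864 (o = 4*216 = 864)
I(o)*(644 - 2668) = 13*(644 - 2668) = 13*(-2024) = -26312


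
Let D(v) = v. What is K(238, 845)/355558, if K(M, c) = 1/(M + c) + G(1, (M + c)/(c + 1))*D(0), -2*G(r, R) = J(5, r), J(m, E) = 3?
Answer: 1/385069314 ≈ 2.5969e-9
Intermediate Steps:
G(r, R) = -3/2 (G(r, R) = -½*3 = -3/2)
K(M, c) = 1/(M + c) (K(M, c) = 1/(M + c) - 3/2*0 = 1/(M + c) + 0 = 1/(M + c))
K(238, 845)/355558 = 1/((238 + 845)*355558) = (1/355558)/1083 = (1/1083)*(1/355558) = 1/385069314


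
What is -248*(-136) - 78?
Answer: 33650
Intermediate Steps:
-248*(-136) - 78 = 33728 - 78 = 33650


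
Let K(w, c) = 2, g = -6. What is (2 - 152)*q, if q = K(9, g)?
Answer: -300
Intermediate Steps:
q = 2
(2 - 152)*q = (2 - 152)*2 = -150*2 = -300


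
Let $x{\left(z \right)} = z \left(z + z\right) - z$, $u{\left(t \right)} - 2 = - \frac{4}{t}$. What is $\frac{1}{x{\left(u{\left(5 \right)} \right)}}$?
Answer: $\frac{25}{42} \approx 0.59524$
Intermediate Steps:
$u{\left(t \right)} = 2 - \frac{4}{t}$
$x{\left(z \right)} = - z + 2 z^{2}$ ($x{\left(z \right)} = z 2 z - z = 2 z^{2} - z = - z + 2 z^{2}$)
$\frac{1}{x{\left(u{\left(5 \right)} \right)}} = \frac{1}{\left(2 - \frac{4}{5}\right) \left(-1 + 2 \left(2 - \frac{4}{5}\right)\right)} = \frac{1}{\frac{6}{5} \left(-1 + 2 \cdot \frac{6}{5}\right)} = \frac{1}{\frac{6}{5} \left(-1 + \frac{12}{5}\right)} = \frac{1}{\frac{6}{5} \cdot \frac{7}{5}} = \frac{1}{\frac{42}{25}} = \frac{25}{42}$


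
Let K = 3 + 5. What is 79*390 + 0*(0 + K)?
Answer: 30810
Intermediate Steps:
K = 8
79*390 + 0*(0 + K) = 79*390 + 0*(0 + 8) = 30810 + 0*8 = 30810 + 0 = 30810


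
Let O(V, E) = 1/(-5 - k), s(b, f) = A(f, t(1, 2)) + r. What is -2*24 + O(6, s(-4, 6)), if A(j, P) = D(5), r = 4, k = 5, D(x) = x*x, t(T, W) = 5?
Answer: -481/10 ≈ -48.100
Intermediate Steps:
D(x) = x**2
A(j, P) = 25 (A(j, P) = 5**2 = 25)
s(b, f) = 29 (s(b, f) = 25 + 4 = 29)
O(V, E) = -1/10 (O(V, E) = 1/(-5 - 1*5) = 1/(-5 - 5) = 1/(-10) = -1/10)
-2*24 + O(6, s(-4, 6)) = -2*24 - 1/10 = -48 - 1/10 = -481/10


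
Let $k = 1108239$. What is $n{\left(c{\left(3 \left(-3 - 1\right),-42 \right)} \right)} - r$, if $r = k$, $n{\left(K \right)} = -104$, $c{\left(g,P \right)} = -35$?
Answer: $-1108343$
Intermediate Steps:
$r = 1108239$
$n{\left(c{\left(3 \left(-3 - 1\right),-42 \right)} \right)} - r = -104 - 1108239 = -1108343$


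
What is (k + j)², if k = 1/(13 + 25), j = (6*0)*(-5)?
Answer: 1/1444 ≈ 0.00069252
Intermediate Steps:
j = 0 (j = 0*(-5) = 0)
k = 1/38 ≈ 0.026316
(k + j)² = (1/38 + 0)² = (1/38)² = 1/1444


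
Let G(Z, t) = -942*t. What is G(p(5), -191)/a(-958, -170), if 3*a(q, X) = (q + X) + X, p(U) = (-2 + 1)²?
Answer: -269883/649 ≈ -415.84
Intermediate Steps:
p(U) = 1 (p(U) = (-1)² = 1)
a(q, X) = q/3 + 2*X/3 (a(q, X) = ((q + X) + X)/3 = ((X + q) + X)/3 = (q + 2*X)/3 = q/3 + 2*X/3)
G(p(5), -191)/a(-958, -170) = (-942*(-191))/((⅓)*(-958) + (⅔)*(-170)) = 179922/(-958/3 - 340/3) = 179922/(-1298/3) = 179922*(-3/1298) = -269883/649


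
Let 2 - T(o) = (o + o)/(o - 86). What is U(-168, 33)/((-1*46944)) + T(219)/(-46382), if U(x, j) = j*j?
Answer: -372764187/16088246048 ≈ -0.023170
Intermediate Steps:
U(x, j) = j²
T(o) = 2 - 2*o/(-86 + o) (T(o) = 2 - (o + o)/(o - 86) = 2 - 2*o/(-86 + o))
U(-168, 33)/((-1*46944)) + T(219)/(-46382) = 33²/((-1*46944)) - 172/(-86 + 219)/(-46382) = 1089/(-46944) - 172/133*(-1/46382) = 1089*(-1/46944) - 172*1/133*(-1/46382) = -121/5216 - 172/133*(-1/46382) = -121/5216 + 86/3084403 = -372764187/16088246048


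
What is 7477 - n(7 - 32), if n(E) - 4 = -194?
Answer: 7667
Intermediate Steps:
n(E) = -190 (n(E) = 4 - 194 = -190)
7477 - n(7 - 32) = 7477 - 1*(-190) = 7477 + 190 = 7667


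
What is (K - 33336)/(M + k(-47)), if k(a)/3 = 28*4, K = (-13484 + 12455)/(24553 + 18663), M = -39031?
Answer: 288129921/334448624 ≈ 0.86151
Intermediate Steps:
K = -1029/43216 ≈ -0.023811
k(a) = 336 (k(a) = 3*(28*4) = 3*112 = 336)
(K - 33336)/(M + k(-47)) = (-1029/43216 - 33336)/(-39031 + 336) = -1440649605/43216/(-38695) = -1440649605/43216*(-1/38695) = 288129921/334448624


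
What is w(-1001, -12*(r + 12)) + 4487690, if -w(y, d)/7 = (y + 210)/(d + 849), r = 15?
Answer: 336577541/75 ≈ 4.4877e+6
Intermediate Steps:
w(y, d) = -7*(210 + y)/(849 + d) (w(y, d) = -7*(y + 210)/(d + 849) = -7*(210 + y)/(849 + d))
w(-1001, -12*(r + 12)) + 4487690 = 7*(-210 - 1*(-1001))/(849 - 12*(15 + 12)) + 4487690 = 7*(-210 + 1001)/(849 - 12*27) + 4487690 = 7*791/(849 - 324) + 4487690 = 7*791/525 + 4487690 = 7*(1/525)*791 + 4487690 = 791/75 + 4487690 = 336577541/75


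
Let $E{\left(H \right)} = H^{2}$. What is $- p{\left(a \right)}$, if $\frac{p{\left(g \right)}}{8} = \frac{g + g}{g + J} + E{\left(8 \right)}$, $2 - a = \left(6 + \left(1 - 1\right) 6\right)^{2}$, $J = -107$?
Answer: $- \frac{72736}{141} \approx -515.86$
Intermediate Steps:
$a = -34$ ($a = 2 - \left(6 + \left(1 - 1\right) 6\right)^{2} = 2 - \left(6 + 0 \cdot 6\right)^{2} = 2 - \left(6 + 0\right)^{2} = 2 - 6^{2} = 2 - 36 = -34$)
$p{\left(g \right)} = 512 + \frac{16 g}{-107 + g}$ ($p{\left(g \right)} = 8 \left(\frac{g + g}{g - 107} + 8^{2}\right) = 8 \left(\frac{2 g}{-107 + g} + 64\right) = 8 \left(64 + \frac{2 g}{-107 + g}\right) = 512 + \frac{16 g}{-107 + g}$)
$- p{\left(a \right)} = - \frac{16 \left(-3424 + 33 \left(-34\right)\right)}{-107 - 34} = - \frac{16 \left(-3424 - 1122\right)}{-141} = - \frac{16 \left(-1\right) \left(-4546\right)}{141} = \left(-1\right) \frac{72736}{141} = - \frac{72736}{141}$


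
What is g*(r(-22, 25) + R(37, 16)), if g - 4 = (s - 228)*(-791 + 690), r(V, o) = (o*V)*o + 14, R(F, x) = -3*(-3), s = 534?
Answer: 424191754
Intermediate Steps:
R(F, x) = 9
r(V, o) = 14 + V*o² (r(V, o) = (V*o)*o + 14 = V*o² + 14 = 14 + V*o²)
g = -30902 (g = 4 + (534 - 228)*(-791 + 690) = 4 + 306*(-101) = 4 - 30906 = -30902)
g*(r(-22, 25) + R(37, 16)) = -30902*((14 - 22*25²) + 9) = -30902*((14 - 22*625) + 9) = -30902*((14 - 13750) + 9) = -30902*(-13736 + 9) = -30902*(-13727) = 424191754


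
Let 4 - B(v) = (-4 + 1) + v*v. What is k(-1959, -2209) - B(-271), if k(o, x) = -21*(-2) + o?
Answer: 71517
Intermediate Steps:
k(o, x) = 42 + o
B(v) = 7 - v² (B(v) = 4 - ((-4 + 1) + v*v) = 4 - (-3 + v²) = 4 + (3 - v²) = 7 - v²)
k(-1959, -2209) - B(-271) = (42 - 1959) - (7 - 1*(-271)²) = -1917 - (7 - 1*73441) = -1917 - (7 - 73441) = -1917 - 1*(-73434) = -1917 + 73434 = 71517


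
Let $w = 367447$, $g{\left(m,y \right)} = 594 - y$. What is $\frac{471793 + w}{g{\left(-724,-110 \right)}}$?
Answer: $\frac{104905}{88} \approx 1192.1$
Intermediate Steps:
$\frac{471793 + w}{g{\left(-724,-110 \right)}} = \frac{471793 + 367447}{594 - -110} = \frac{839240}{594 + 110} = \frac{839240}{704} = 839240 \cdot \frac{1}{704} = \frac{104905}{88}$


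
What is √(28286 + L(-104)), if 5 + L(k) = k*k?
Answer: √39097 ≈ 197.73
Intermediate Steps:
L(k) = -5 + k² (L(k) = -5 + k*k = -5 + k²)
√(28286 + L(-104)) = √(28286 + (-5 + (-104)²)) = √(28286 + (-5 + 10816)) = √(28286 + 10811) = √39097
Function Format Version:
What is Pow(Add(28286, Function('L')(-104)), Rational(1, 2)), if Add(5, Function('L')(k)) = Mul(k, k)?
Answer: Pow(39097, Rational(1, 2)) ≈ 197.73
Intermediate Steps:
Function('L')(k) = Add(-5, Pow(k, 2)) (Function('L')(k) = Add(-5, Mul(k, k)) = Add(-5, Pow(k, 2)))
Pow(Add(28286, Function('L')(-104)), Rational(1, 2)) = Pow(Add(28286, Add(-5, Pow(-104, 2))), Rational(1, 2)) = Pow(Add(28286, Add(-5, 10816)), Rational(1, 2)) = Pow(Add(28286, 10811), Rational(1, 2)) = Pow(39097, Rational(1, 2))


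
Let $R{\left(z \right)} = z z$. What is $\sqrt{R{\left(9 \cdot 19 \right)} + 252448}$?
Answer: $\sqrt{281689} \approx 530.74$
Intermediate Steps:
$R{\left(z \right)} = z^{2}$
$\sqrt{R{\left(9 \cdot 19 \right)} + 252448} = \sqrt{\left(9 \cdot 19\right)^{2} + 252448} = \sqrt{171^{2} + 252448} = \sqrt{29241 + 252448} = \sqrt{281689}$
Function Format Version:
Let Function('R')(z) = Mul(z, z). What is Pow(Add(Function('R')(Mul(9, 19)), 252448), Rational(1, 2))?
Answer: Pow(281689, Rational(1, 2)) ≈ 530.74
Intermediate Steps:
Function('R')(z) = Pow(z, 2)
Pow(Add(Function('R')(Mul(9, 19)), 252448), Rational(1, 2)) = Pow(Add(Pow(Mul(9, 19), 2), 252448), Rational(1, 2)) = Pow(Add(Pow(171, 2), 252448), Rational(1, 2)) = Pow(Add(29241, 252448), Rational(1, 2)) = Pow(281689, Rational(1, 2))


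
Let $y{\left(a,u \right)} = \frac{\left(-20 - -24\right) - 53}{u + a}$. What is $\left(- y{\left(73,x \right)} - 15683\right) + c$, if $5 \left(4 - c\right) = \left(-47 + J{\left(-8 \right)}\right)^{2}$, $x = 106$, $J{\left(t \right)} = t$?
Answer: $- \frac{2914787}{179} \approx -16284.0$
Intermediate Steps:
$y{\left(a,u \right)} = - \frac{49}{a + u}$ ($y{\left(a,u \right)} = \frac{\left(-20 + 24\right) - 53}{a + u} = \frac{4 - 53}{a + u} = - \frac{49}{a + u}$)
$c = -601$ ($c = 4 - \frac{\left(-47 - 8\right)^{2}}{5} = 4 - \frac{\left(-55\right)^{2}}{5} = 4 - 605 = -601$)
$\left(- y{\left(73,x \right)} - 15683\right) + c = \left(- \frac{-49}{73 + 106} - 15683\right) - 601 = \left(- \frac{-49}{179} - 15683\right) - 601 = \left(\left(-1\right) \left(- \frac{49}{179}\right) - 15683\right) - 601 = \left(\frac{49}{179} - 15683\right) - 601 = - \frac{2807208}{179} - 601 = - \frac{2914787}{179}$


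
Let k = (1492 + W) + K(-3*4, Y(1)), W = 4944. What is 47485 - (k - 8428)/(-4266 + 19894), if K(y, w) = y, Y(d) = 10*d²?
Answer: 185524396/3907 ≈ 47485.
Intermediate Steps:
k = 6424 (k = (1492 + 4944) - 3*4 = 6436 - 12 = 6424)
47485 - (k - 8428)/(-4266 + 19894) = 47485 - (6424 - 8428)/(-4266 + 19894) = 47485 - (-2004)/15628 = 47485 - 1*(-501/3907) = 47485 + 501/3907 = 185524396/3907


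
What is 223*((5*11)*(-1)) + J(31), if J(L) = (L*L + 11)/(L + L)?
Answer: -379729/31 ≈ -12249.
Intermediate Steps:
J(L) = (11 + L²)/(2*L) (J(L) = (L² + 11)/((2*L)) = (11 + L²)*(1/(2*L)) = (11 + L²)/(2*L))
223*((5*11)*(-1)) + J(31) = 223*((5*11)*(-1)) + (½)*(11 + 31²)/31 = 223*(55*(-1)) + (½)*(1/31)*(11 + 961) = 223*(-55) + (½)*(1/31)*972 = -12265 + 486/31 = -379729/31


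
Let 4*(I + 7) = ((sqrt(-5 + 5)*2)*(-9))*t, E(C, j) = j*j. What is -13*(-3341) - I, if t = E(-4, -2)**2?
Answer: 43440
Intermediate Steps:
E(C, j) = j**2
t = 16 (t = ((-2)**2)**2 = 4**2 = 16)
I = -7 (I = -7 + (((sqrt(-5 + 5)*2)*(-9))*16)/4 = -7 + (((sqrt(0)*2)*(-9))*16)/4 = -7 + (((0*2)*(-9))*16)/4 = -7 + ((0*(-9))*16)/4 = -7 + (0*16)/4 = -7 + (1/4)*0 = -7 + 0 = -7)
-13*(-3341) - I = -13*(-3341) - 1*(-7) = 43433 + 7 = 43440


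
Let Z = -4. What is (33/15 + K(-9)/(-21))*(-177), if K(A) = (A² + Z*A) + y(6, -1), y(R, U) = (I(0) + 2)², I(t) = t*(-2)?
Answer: 22066/35 ≈ 630.46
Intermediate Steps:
I(t) = -2*t
y(R, U) = 4 (y(R, U) = (-2*0 + 2)² = (0 + 2)² = 2² = 4)
K(A) = 4 + A² - 4*A (K(A) = (A² - 4*A) + 4 = 4 + A² - 4*A)
(33/15 + K(-9)/(-21))*(-177) = (33/15 + (4 + (-9)² - 4*(-9))/(-21))*(-177) = (33*(1/15) + (4 + 81 + 36)*(-1/21))*(-177) = (11/5 + 121*(-1/21))*(-177) = (11/5 - 121/21)*(-177) = -374/105*(-177) = 22066/35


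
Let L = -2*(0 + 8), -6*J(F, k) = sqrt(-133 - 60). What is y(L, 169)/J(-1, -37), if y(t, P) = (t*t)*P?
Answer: 259584*I*sqrt(193)/193 ≈ 18685.0*I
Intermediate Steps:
J(F, k) = -I*sqrt(193)/6 (J(F, k) = -sqrt(-133 - 60)/6 = -I*sqrt(193)/6)
L = -16 (L = -2*8 = -16)
y(t, P) = P*t**2 (y(t, P) = t**2*P = P*t**2)
y(L, 169)/J(-1, -37) = (169*(-16)**2)/((-I*sqrt(193)/6)) = (169*256)*(6*I*sqrt(193)/193) = 43264*(6*I*sqrt(193)/193) = 259584*I*sqrt(193)/193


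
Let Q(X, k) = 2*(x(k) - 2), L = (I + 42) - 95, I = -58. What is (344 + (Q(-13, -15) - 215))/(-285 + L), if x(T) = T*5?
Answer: 25/396 ≈ 0.063131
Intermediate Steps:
L = -111 (L = (-58 + 42) - 95 = -16 - 95 = -111)
x(T) = 5*T
Q(X, k) = -4 + 10*k (Q(X, k) = 2*(5*k - 2) = 2*(-2 + 5*k) = -4 + 10*k)
(344 + (Q(-13, -15) - 215))/(-285 + L) = (344 + ((-4 + 10*(-15)) - 215))/(-285 - 111) = (344 + ((-4 - 150) - 215))/(-396) = (344 + (-154 - 215))*(-1/396) = (344 - 369)*(-1/396) = -25*(-1/396) = 25/396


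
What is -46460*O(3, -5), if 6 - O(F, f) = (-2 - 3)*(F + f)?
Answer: 185840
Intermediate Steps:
O(F, f) = 6 + 5*F + 5*f (O(F, f) = 6 - (-2 - 3)*(F + f) = 6 - (-5)*(F + f) = 6 - (-5*F - 5*f) = 6 + (5*F + 5*f) = 6 + 5*F + 5*f)
-46460*O(3, -5) = -46460*(6 + 5*3 + 5*(-5)) = -46460*(6 + 15 - 25) = -46460*(-4) = 185840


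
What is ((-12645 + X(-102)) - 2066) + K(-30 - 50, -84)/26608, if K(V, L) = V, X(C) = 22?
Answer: -24427812/1663 ≈ -14689.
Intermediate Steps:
((-12645 + X(-102)) - 2066) + K(-30 - 50, -84)/26608 = ((-12645 + 22) - 2066) + (-30 - 50)/26608 = (-12623 - 2066) - 80*1/26608 = -14689 - 5/1663 = -24427812/1663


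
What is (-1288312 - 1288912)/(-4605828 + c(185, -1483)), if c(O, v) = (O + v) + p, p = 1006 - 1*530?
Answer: 1288612/2303325 ≈ 0.55946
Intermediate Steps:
p = 476 (p = 1006 - 530 = 476)
c(O, v) = 476 + O + v (c(O, v) = (O + v) + 476 = 476 + O + v)
(-1288312 - 1288912)/(-4605828 + c(185, -1483)) = (-1288312 - 1288912)/(-4605828 + (476 + 185 - 1483)) = -2577224/(-4605828 - 822) = -2577224/(-4606650) = -2577224*(-1/4606650) = 1288612/2303325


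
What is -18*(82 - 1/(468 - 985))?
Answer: -763110/517 ≈ -1476.0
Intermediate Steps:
-18*(82 - 1/(468 - 985)) = -18*(82 - 1/(-517)) = -18*(82 - 1*(-1/517)) = -18*(82 + 1/517) = -18*42395/517 = -763110/517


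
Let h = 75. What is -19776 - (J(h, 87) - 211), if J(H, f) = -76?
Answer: -19489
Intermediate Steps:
-19776 - (J(h, 87) - 211) = -19776 - (-76 - 211) = -19776 - 1*(-287) = -19776 + 287 = -19489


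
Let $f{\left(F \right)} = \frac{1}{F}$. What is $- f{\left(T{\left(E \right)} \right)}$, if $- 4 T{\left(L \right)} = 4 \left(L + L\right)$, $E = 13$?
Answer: $\frac{1}{26} \approx 0.038462$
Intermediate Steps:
$T{\left(L \right)} = - 2 L$ ($T{\left(L \right)} = - \frac{4 \left(L + L\right)}{4} = - \frac{4 \cdot 2 L}{4} = - \frac{8 L}{4} = - 2 L$)
$- f{\left(T{\left(E \right)} \right)} = - \frac{1}{\left(-2\right) 13} = - \frac{1}{-26} = \left(-1\right) \left(- \frac{1}{26}\right) = \frac{1}{26}$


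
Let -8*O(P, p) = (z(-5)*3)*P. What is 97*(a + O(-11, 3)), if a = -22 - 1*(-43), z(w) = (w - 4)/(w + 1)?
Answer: 93993/32 ≈ 2937.3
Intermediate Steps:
z(w) = (-4 + w)/(1 + w)
a = 21 (a = -22 + 43 = 21)
O(P, p) = -27*P/32 (O(P, p) = -((-4 - 5)/(1 - 5))*3*P/8 = -(-9/(-4))*3*P/8 = --¼*(-9)*3*P/8 = -(9/4)*3*P/8 = -27*P/32)
97*(a + O(-11, 3)) = 97*(21 - 27/32*(-11)) = 97*(21 + 297/32) = 97*(969/32) = 93993/32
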